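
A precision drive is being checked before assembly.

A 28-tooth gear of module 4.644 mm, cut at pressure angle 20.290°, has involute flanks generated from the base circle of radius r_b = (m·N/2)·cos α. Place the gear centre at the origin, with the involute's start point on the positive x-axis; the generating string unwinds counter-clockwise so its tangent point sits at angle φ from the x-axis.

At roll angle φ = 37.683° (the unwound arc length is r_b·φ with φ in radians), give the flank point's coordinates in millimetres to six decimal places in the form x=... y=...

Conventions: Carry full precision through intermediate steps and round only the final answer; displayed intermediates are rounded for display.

recognized (one wheel, involute flank): single-mesh tooth geometry, m = 4.644, N = 28
pitch radius r_p = m·N/2 = 4.644·28/2 = 65.016000
base radius r_b = r_p·cos α = 65.016000·cos 20.290° = 60.981723
roll angle φ = 37.683° = 0.65769242 rad
x = r_b·(cos φ + φ·sin φ) = 72.778468
y = r_b·(sin φ − φ·cos φ) = 5.536605

x=72.778468 y=5.536605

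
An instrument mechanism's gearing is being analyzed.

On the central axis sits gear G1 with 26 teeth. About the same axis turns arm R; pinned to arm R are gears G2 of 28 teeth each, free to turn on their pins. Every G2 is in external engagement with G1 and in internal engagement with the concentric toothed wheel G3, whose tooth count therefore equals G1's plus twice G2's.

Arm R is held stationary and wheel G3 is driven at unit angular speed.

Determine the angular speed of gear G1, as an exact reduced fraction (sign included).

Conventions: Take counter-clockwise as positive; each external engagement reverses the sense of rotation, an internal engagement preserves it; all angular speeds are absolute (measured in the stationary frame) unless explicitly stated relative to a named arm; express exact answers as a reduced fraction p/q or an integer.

topology: planetary set — G1 26T / G2 28T / G3 82T, arm = carrier (Willis)
ring teeth: 26 + 2·28 = 82
26(ω_sun−ω_arm) = −82(ω_ring−ω_arm),  ω_arm = 0, ω_ring = 1
ω_sun = 0 − (82/26)(1−0) = -41/13
exact speed ratio = -41/13

-41/13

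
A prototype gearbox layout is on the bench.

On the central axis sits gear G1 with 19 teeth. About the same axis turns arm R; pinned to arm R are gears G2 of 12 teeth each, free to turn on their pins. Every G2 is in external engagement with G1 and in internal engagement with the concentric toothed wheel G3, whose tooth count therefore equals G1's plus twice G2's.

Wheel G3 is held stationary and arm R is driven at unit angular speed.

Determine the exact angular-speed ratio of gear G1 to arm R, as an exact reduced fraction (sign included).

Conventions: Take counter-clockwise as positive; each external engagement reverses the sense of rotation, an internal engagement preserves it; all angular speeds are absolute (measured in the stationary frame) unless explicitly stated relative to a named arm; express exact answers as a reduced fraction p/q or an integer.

62/19

planetary set (19T centre, 12T on arm, 43T internal) — Willis relation
ring teeth: 19 + 2·12 = 43
19(ω_sun−ω_arm) = −43(ω_ring−ω_arm),  ω_ring = 0, ω_arm = 1
ω_sun = 1 − (43/19)(0−1) = 62/19
ω_out/ω_in = 62/19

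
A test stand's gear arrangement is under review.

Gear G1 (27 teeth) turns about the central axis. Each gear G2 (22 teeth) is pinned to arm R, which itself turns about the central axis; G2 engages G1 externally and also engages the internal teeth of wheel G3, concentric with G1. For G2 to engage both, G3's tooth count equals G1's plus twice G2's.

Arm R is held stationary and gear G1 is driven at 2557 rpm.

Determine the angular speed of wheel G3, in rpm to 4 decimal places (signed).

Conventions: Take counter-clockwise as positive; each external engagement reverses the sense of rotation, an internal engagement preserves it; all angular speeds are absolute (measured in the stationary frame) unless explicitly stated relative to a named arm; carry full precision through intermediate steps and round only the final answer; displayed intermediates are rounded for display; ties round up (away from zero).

-972.3803 rpm

planetary set (27T centre, 22T on arm, 71T internal) — Willis relation
normalise by the input: solve with ω_sun = 1, then scale by 2557 rpm
ring teeth: 27 + 2·22 = 71
27(ω_sun−ω_arm) = −71(ω_ring−ω_arm),  ω_arm = 0, ω_sun = 1
ω_ring = 0 − (27/71)(1−0) = -27/71
scale: ω_ring = -27/71 × 2557 rpm = -972.3803 rpm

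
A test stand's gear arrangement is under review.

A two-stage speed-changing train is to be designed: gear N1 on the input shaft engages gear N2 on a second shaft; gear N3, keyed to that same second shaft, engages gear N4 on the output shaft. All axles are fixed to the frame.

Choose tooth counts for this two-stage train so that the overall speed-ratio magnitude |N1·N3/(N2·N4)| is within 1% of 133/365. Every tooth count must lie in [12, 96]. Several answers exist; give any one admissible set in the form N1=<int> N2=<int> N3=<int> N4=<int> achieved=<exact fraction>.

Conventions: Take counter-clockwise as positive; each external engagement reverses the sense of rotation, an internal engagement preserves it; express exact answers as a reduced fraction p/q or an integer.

class = fixed-axis compound train [2-stage, 133/365 wanted]
target = 133/365 in lowest terms: an exact hit needs N1·N3 = k·133 and N2·N4 = k·365 for one integer k, every count in [12, 96]; additionally prefer no 1:1 stage (N1 ≠ N2, N3 ≠ N4)
k = 1…2: no 1:1-free in-range split of k·133 and k·365 into factor pairs; take k = 3
k = 3: N1·N3 = 399 = 19·21, N2·N4 = 1095 = 15·73
achieved = 19·21/(15·73) = 133/365; |achieved − target| = 0 ≤ 133/36500 ✓

N1=19 N2=15 N3=21 N4=73 achieved=133/365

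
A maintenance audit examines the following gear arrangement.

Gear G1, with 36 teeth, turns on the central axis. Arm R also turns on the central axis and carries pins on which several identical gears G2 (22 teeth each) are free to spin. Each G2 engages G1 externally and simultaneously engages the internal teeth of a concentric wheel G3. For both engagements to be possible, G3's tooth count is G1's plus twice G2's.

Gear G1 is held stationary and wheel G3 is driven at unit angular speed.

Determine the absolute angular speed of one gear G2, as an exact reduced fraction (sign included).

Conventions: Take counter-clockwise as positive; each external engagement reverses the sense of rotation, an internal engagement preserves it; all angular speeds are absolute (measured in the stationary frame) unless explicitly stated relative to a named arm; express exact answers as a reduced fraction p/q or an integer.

20/11

recognized (axles ride arm R): planetary set, 36/22/80 teeth
ring teeth: 36 + 2·22 = 80
36(ω_sun−ω_arm) = −80(ω_ring−ω_arm),  ω_sun = 0, ω_ring = 1
36(0−ω_arm) = −80(1−ω_arm)  ⇒  116·ω_arm = 80  ⇒  ω_arm = 20/29
sun–planet mesh: 36·(0−20/29) = −22·(ω_p−ω_arm)  ⇒  ω_p−ω_arm = 360/319
ω_p = 20/29 + 360/319 = 20/11
exact speed ratio = 20/11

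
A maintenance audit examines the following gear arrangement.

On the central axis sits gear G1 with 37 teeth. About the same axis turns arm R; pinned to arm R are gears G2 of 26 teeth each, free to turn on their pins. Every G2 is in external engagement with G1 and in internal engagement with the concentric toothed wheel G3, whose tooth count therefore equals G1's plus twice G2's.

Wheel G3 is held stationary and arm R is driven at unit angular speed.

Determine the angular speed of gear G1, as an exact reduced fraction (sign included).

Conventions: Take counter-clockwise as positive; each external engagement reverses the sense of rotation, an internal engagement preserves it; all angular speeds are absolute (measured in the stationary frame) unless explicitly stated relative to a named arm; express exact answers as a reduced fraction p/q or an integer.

126/37

class = planetary set [G3 = 37+2·26 = 89; Willis about the carrier]
ring teeth: 37 + 2·26 = 89
37(ω_sun−ω_arm) = −89(ω_ring−ω_arm),  ω_ring = 0, ω_arm = 1
ω_sun = 1 − (89/37)(0−1) = 126/37
exact speed ratio = 126/37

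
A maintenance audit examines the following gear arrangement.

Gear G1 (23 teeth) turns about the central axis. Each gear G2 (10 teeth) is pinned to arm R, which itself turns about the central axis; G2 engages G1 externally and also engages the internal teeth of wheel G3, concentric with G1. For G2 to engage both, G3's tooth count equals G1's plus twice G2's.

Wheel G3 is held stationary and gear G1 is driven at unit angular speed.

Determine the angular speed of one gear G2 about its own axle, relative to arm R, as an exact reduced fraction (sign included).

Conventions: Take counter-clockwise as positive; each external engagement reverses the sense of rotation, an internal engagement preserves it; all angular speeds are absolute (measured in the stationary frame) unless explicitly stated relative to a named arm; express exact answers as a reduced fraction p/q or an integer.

topology: planetary set — G1 23T / G2 10T / G3 43T, arm = carrier (Willis)
ring teeth: 23 + 2·10 = 43
23(ω_sun−ω_arm) = −43(ω_ring−ω_arm),  ω_ring = 0, ω_sun = 1
23(1−ω_arm) = −43(0−ω_arm)  ⇒  66·ω_arm = 23  ⇒  ω_arm = 23/66
sun–planet mesh: 23·(1−23/66) = −10·(ω_p−ω_arm)  ⇒  ω_p−ω_arm = -989/660
exact speed ratio = -989/660

-989/660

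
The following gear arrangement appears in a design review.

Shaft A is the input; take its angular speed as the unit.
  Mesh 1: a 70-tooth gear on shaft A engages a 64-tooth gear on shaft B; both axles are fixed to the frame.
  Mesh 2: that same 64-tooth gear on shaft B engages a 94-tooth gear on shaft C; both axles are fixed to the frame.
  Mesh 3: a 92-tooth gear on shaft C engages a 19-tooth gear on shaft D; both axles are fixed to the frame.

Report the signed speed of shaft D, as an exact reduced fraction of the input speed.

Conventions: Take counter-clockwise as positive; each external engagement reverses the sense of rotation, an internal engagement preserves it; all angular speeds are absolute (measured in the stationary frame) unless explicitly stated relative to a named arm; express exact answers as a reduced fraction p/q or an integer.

-3220/893

3-mesh fixed-axis compound train (all bearings frame-fixed)
mesh 1 [70T→64T]: |ω|/ω_in = 1×70/64 = 35/32, sense flips to −
mesh 2 [64T→94T]: |ω|/ω_in = (35/32)×64/94 = 35/47, sense flips to +
mesh 3 [92T→19T]: |ω|/ω_in = (35/47)×92/19 = 3220/893, sense flips to −
signed output speed (× input speed) = -3220/893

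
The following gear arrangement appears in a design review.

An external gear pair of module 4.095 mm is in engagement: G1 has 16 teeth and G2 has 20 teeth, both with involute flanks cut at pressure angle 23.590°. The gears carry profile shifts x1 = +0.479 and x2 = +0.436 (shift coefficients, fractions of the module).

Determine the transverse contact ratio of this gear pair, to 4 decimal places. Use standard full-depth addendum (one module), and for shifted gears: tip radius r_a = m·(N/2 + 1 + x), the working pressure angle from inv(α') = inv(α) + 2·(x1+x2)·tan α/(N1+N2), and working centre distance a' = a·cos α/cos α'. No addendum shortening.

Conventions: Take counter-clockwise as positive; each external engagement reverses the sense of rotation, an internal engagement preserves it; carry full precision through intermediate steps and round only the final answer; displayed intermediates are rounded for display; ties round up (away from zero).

1.3118

recognized (one external pair, fixed centres): single-mesh tooth geometry, m = 4.095, N1 = 16, N2 = 20
base radii: r_b1 = 30.022332, r_b2 = 37.527915
tip radii: r_a1 = 38.816505, r_a2 = 46.830420
inv(α') = inv(23.590°) + 2·(+0.479+0.436)·tan α/(16+20) = 0.04715623  ⇒  α' = 28.81069°
a' = a·cos α / cos α' = 73.7100·cos 23.590°/cos 28.81069° = 77.093073
action lengths: √(r_a1²−r_b1²) = 24.604485, √(r_a2²−r_b2²) = 28.013280
base pitch p_b = π·m·cos α = 11.789742
CR = (24.604485 + 28.013280 − 77.093073·sin 28.81069°)/11.789742 = 1.311758
contact ratio ≈ 1.3118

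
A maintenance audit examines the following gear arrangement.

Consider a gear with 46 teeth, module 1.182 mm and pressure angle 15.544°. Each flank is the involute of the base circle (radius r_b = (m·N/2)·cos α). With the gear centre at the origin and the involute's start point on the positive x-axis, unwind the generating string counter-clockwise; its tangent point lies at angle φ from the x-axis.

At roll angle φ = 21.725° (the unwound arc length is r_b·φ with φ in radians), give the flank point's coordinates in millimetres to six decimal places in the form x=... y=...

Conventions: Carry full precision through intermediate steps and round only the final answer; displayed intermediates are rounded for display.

x=28.007350 y=0.469134

class = single-mesh tooth geometry [base-circle involute, m = 1.182, 46T]
pitch radius r_p = m·N/2 = 1.182·46/2 = 27.186000
base radius r_b = r_p·cos α = 27.186000·cos 15.544° = 26.191671
roll angle φ = 21.725° = 0.37917278 rad
x = r_b·(cos φ + φ·sin φ) = 28.007350
y = r_b·(sin φ − φ·cos φ) = 0.469134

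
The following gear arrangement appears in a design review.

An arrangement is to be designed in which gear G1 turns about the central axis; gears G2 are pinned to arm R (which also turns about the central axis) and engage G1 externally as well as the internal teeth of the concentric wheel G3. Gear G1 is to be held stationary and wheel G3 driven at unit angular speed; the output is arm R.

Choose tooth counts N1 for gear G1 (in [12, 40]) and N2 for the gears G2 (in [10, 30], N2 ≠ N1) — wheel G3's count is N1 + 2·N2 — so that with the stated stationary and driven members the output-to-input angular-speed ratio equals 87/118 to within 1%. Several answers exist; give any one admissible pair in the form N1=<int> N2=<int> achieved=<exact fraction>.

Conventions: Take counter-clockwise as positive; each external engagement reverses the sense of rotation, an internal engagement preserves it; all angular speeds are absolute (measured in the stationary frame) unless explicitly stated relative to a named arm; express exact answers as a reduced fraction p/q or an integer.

N1=31 N2=28 achieved=87/118

planetary set to be sized for 87/118 (Willis relation)
Willis with ω_sun = 0: ω_arm/ω_ring = N3/(N1+N3); set equal to 87/118  ⇒  N3/N1 = (87/118)/(1 − 87/118) = 87/31
N3 = N1 + 2·N2  ⇒  N2/N1 = (N3/N1 − 1)/2 = (87/31 − 1)/2 = 28/31
smallest multiple with N1 ≥ 12 and N2 ≥ 10: k = 1  ⇒  N1 = 1·31 = 31, N2 = 1·28 = 28 (N1 ≤ 40, N2 ≤ 30, N2 ≠ N1 ✓), N3 = 31 + 2·28 = 87
check: N3/(N1+N3) with N1 = 31, N3 = 87 gives 87/118; |achieved − target| = 0 ≤ 87/11800 ✓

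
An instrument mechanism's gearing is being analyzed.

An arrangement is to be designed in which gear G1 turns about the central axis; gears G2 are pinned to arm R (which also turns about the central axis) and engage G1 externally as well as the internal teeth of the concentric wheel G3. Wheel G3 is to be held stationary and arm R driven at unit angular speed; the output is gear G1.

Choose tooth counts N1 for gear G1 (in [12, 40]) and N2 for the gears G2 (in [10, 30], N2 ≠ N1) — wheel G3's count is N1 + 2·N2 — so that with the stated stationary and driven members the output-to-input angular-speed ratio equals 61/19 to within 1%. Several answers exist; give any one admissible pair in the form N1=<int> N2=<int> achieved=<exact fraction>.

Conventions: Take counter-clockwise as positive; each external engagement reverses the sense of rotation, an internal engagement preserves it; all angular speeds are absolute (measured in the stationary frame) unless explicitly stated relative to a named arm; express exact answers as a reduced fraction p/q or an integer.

planetary set to be sized for 61/19 (Willis relation)
Willis with ω_ring = 0: ω_sun/ω_arm = (N1+N3)/N1; set equal to 61/19  ⇒  N3/N1 = 61/19 − 1 = 42/19
N3 = N1 + 2·N2  ⇒  N2/N1 = (N3/N1 − 1)/2 = (42/19 − 1)/2 = 23/38
smallest multiple with N1 ≥ 12 and N2 ≥ 10: k = 1  ⇒  N1 = 1·38 = 38, N2 = 1·23 = 23 (N1 ≤ 40, N2 ≤ 30, N2 ≠ N1 ✓), N3 = 38 + 2·23 = 84
check: (N1+N3)/N1 with N1 = 38, N3 = 84 gives 61/19; |achieved − target| = 0 ≤ 61/1900 ✓

N1=38 N2=23 achieved=61/19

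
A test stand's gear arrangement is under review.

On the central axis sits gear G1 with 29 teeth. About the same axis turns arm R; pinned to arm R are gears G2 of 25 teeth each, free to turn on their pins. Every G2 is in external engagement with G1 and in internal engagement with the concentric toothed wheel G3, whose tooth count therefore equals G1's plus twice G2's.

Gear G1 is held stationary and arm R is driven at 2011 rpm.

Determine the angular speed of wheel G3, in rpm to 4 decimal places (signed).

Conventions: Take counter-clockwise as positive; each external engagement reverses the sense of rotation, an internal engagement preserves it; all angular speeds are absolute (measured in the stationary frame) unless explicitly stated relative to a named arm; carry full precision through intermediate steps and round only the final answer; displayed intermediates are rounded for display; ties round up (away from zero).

+2749.2152 rpm

topology: planetary set — G1 29T / G2 25T / G3 79T, arm = carrier (Willis)
normalise by the input: solve with ω_arm = 1, then scale by 2011 rpm
ring teeth: 29 + 2·25 = 79
29(ω_sun−ω_arm) = −79(ω_ring−ω_arm),  ω_sun = 0, ω_arm = 1
ω_ring = 1 − (29/79)(0−1) = 108/79
scale: ω_ring = 108/79 × 2011 rpm = +2749.2152 rpm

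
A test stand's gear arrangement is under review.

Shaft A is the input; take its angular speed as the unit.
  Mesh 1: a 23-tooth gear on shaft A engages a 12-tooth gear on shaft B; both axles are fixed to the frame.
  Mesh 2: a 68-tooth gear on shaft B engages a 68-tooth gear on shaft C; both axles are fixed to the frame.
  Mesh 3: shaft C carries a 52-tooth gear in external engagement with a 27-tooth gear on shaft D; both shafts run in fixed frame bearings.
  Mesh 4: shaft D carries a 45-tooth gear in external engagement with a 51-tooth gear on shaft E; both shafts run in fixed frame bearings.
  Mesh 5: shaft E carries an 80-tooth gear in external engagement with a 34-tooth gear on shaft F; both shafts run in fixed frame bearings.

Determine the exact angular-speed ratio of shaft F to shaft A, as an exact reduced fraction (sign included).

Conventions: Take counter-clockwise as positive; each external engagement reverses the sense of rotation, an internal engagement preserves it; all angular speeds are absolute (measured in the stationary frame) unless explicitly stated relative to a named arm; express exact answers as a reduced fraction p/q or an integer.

-59800/7803

class = fixed-axis compound train [5 meshes; 5 ratios multiply, 5 sense flips]
mesh 1 [23T→12T]: running ratio 23/12, sense −
mesh 2 [68T→68T]: running ratio 23/12, sense +
mesh 3 [52T→27T]: running ratio 299/81, sense −
mesh 4 [45T→51T]: running ratio 1495/459, sense +
mesh 5 [80T→34T]: running ratio 59800/7803, sense −
ω_out/ω_in = -59800/7803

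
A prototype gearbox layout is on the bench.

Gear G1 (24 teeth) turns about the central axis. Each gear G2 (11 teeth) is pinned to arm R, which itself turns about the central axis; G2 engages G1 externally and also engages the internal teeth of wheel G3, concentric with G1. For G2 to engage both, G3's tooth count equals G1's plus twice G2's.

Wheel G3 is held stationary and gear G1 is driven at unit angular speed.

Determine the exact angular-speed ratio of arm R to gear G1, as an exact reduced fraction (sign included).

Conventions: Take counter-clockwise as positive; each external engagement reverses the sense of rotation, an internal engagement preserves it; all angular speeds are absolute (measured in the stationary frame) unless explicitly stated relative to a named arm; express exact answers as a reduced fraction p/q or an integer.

planetary set (24T centre, 11T on arm, 46T internal) — Willis relation
ring teeth: 24 + 2·11 = 46
24(ω_sun−ω_arm) = −46(ω_ring−ω_arm),  ω_ring = 0, ω_sun = 1
24(1−ω_arm) = −46(0−ω_arm)  ⇒  70·ω_arm = 24  ⇒  ω_arm = 12/35
ω_out/ω_in = 12/35

12/35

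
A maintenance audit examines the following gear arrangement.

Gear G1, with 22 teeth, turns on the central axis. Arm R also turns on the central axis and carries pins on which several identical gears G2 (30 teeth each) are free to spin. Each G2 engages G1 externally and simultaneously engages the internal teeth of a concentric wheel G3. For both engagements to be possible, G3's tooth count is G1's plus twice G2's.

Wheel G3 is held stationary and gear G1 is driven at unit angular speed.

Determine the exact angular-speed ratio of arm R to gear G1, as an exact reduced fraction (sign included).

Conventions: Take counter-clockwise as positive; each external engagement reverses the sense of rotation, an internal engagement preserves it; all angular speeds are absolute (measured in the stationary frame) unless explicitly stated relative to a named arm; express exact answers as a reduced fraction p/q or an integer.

planetary set (22T centre, 30T on arm, 82T internal) — Willis relation
ring teeth: 22 + 2·30 = 82
22(ω_sun−ω_arm) = −82(ω_ring−ω_arm),  ω_ring = 0, ω_sun = 1
22(1−ω_arm) = −82(0−ω_arm)  ⇒  104·ω_arm = 22  ⇒  ω_arm = 11/52
ω_out/ω_in = 11/52

11/52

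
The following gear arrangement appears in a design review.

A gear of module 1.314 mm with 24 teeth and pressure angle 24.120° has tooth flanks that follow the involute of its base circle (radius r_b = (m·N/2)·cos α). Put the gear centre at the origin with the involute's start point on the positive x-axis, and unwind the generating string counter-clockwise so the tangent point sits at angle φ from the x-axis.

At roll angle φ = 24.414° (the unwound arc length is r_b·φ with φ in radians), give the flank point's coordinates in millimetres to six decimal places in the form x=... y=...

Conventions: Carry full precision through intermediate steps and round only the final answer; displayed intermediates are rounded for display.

single-mesh involute tooth geometry (24T wheel at module 1.314)
pitch radius r_p = m·N/2 = 1.314·24/2 = 15.768000
base radius r_b = r_p·cos α = 15.768000·cos 24.120° = 14.391321
roll angle φ = 24.414° = 0.42610468 rad
x = r_b·(cos φ + φ·sin φ) = 15.639095
y = r_b·(sin φ − φ·cos φ) = 0.364437

x=15.639095 y=0.364437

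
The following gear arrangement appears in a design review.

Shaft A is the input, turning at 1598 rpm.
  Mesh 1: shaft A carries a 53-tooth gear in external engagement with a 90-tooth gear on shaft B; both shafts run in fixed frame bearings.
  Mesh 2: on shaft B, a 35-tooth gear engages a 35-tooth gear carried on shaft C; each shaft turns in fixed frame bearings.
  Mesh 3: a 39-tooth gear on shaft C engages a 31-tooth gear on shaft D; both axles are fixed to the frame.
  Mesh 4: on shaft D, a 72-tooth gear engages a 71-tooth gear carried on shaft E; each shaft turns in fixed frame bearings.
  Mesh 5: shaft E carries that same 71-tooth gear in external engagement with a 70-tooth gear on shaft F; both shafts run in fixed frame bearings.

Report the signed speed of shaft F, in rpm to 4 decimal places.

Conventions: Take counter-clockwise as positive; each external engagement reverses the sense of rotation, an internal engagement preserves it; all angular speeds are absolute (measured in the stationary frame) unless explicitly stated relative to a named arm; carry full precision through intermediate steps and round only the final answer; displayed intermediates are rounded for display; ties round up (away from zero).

class = fixed-axis compound train [5 meshes; 5 ratios multiply, 5 sense flips]
mesh 1 [53T→90T]: ω = 1598.0000×53/90 = 941.0444 rpm, sense flips to −
mesh 2 [35T→35T]: ω = 941.0444×35/35 = 941.0444 rpm, sense flips to +
mesh 3 [39T→31T]: ω = 941.0444×39/31 = 1183.8946 rpm, sense flips to −
mesh 4 [72T→71T]: ω = 1183.8946×72/71 = 1200.5692 rpm, sense flips to +
mesh 5 [71T→70T]: ω = 1200.5692×71/70 = 1217.7202 rpm, sense flips to −
signed output speed = -1217.7202 rpm

-1217.7202 rpm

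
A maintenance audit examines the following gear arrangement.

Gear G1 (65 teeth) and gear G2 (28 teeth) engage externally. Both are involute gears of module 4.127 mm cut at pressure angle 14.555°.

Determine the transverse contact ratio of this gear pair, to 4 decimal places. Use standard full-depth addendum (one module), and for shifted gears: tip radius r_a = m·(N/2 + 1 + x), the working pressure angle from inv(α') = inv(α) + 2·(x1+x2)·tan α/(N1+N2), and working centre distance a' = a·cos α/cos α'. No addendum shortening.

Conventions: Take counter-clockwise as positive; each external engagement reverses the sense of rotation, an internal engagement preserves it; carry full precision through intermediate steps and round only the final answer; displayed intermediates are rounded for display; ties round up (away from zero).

class = single-mesh tooth geometry [involute pair 65T × 28T, m = 4.127]
base radii: r_b1 = 129.822926, r_b2 = 55.923722
tip radii: r_a1 = 138.254500, r_a2 = 61.905000
no profile shift: α' = α, a' = a
action lengths: √(r_a1²−r_b1²) = 47.542768, √(r_a2²−r_b2²) = 26.547436
base pitch p_b = π·m·cos α = 12.549254
CR = (47.542768 + 26.547436 − 191.905500·sin 14.55500°)/12.549254 = 2.060886
contact ratio ≈ 2.0609

2.0609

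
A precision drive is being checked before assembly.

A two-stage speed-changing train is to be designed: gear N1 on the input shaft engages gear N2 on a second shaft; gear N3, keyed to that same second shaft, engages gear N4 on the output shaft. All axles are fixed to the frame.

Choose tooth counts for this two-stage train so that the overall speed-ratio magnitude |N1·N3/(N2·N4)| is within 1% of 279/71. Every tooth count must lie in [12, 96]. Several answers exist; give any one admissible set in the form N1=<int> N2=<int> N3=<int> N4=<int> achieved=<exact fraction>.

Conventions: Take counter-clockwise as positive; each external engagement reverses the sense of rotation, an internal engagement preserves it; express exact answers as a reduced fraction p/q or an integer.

N1=36 N2=12 N3=93 N4=71 achieved=279/71

class = fixed-axis compound train [2-stage, 279/71 wanted]
target = 279/71 in lowest terms: an exact hit needs N1·N3 = k·279 and N2·N4 = k·71 for one integer k, every count in [12, 96]; additionally prefer no 1:1 stage (N1 ≠ N2, N3 ≠ N4)
k = 1…11: no 1:1-free in-range split of k·279 and k·71 into factor pairs; take k = 12
k = 12: N1·N3 = 3348 = 36·93, N2·N4 = 852 = 12·71
achieved = 36·93/(12·71) = 279/71; |achieved − target| = 0 ≤ 279/7100 ✓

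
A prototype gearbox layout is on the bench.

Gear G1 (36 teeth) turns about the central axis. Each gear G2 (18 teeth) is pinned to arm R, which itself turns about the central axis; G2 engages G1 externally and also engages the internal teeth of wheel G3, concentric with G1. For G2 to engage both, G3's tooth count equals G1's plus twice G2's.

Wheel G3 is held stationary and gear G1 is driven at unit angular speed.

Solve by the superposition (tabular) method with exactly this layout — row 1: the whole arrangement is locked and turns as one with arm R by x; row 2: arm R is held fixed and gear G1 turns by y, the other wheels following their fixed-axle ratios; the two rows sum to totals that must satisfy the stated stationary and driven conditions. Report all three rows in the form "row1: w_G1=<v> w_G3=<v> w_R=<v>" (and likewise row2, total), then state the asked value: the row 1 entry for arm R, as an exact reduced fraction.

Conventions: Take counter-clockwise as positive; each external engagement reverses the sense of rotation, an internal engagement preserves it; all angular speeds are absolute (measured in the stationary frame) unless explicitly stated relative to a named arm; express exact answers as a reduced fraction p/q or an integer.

row1: w_G1=1/3 w_G3=1/3 w_R=1/3
row2: w_G1=2/3 w_G3=-1/3 w_R=0
total: w_G1=1 w_G3=0 w_R=1/3
asked value: 1/3

recognized (axles ride arm R): planetary set, 36/18/72 teeth
row 1: whole set turns with the arm by x
row 2 — arm fixed, fixed-axis ratios: sun y, ring −(36/72)·y, arm 0
boundary: total ω_ring = x − (36/72)·y = 0 and total ω_sun = x + y = 1  ⇒  y = 2/3, x = 1/3
row 2 ring = −(36/72)·2/3 = -1/3
totals (row 1 + row 2): sun 1/3 + 2/3 = 1, ring 1/3 + (-1/3) = 0, arm 1/3 + 0 = 1/3
asked cell (row1, arm) = 1/3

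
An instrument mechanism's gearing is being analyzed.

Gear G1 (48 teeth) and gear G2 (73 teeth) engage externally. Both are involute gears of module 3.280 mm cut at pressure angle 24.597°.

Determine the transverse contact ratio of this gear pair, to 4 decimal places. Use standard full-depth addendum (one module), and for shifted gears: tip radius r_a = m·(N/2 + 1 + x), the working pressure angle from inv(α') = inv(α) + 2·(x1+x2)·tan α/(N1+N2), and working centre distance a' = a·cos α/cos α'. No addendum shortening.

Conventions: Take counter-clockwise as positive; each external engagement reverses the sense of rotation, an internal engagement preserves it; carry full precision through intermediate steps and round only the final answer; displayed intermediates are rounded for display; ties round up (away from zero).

topology: single-mesh involute geometry — m = 3.280, 48T/73T pair
base radii: r_b1 = 71.576782, r_b2 = 108.856356
tip radii: r_a1 = 82.000000, r_a2 = 123.000000
no profile shift: α' = α, a' = a
action lengths: √(r_a1²−r_b1²) = 40.009552, √(r_a2²−r_b2²) = 57.265118
base pitch p_b = π·m·cos α = 9.369379
CR = (40.009552 + 57.265118 − 198.440000·sin 24.59700°)/9.369379 = 1.566524
contact ratio ≈ 1.5665

1.5665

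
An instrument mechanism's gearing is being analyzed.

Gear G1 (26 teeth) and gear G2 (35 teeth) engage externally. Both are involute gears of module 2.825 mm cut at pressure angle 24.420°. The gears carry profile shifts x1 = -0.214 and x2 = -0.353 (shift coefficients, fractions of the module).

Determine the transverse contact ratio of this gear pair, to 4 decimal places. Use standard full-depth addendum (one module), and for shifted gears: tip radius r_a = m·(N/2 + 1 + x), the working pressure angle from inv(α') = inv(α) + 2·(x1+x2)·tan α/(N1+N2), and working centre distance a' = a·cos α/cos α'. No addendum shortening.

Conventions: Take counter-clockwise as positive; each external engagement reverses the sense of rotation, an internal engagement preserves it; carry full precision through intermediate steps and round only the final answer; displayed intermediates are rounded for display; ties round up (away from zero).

class = single-mesh tooth geometry [involute pair 26T × 35T, m = 2.825]
base radii: r_b1 = 33.439560, r_b2 = 45.014792
tip radii: r_a1 = 38.945450, r_a2 = 51.265275
inv(α') = inv(24.420°) + 2·(-0.214-0.353)·tan α/(26+35) = 0.01939098  ⇒  α' = 21.76458°
a' = a·cos α / cos α' = 86.1625·cos 24.420°/cos 21.76458° = 84.476222
action lengths: √(r_a1²−r_b1²) = 19.963565, √(r_a2²−r_b2²) = 24.531550
base pitch p_b = π·m·cos α = 8.081037
CR = (19.963565 + 24.531550 − 84.476222·sin 21.76458°)/8.081037 = 1.629971
contact ratio ≈ 1.6300

1.6300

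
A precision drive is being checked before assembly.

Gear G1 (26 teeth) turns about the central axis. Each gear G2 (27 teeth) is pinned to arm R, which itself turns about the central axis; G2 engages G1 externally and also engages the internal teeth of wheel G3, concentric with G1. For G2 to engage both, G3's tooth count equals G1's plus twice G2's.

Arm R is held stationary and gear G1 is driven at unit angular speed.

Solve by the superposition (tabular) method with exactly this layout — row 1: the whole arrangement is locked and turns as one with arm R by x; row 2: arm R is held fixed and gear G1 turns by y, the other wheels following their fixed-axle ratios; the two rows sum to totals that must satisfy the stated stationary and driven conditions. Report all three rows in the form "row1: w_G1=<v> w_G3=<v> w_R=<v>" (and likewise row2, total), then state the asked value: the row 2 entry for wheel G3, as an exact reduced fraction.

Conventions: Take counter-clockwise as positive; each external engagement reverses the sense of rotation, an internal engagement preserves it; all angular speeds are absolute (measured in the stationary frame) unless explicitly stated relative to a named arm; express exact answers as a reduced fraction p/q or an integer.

row1: w_G1=0 w_G3=0 w_R=0
row2: w_G1=1 w_G3=-13/40 w_R=0
total: w_G1=1 w_G3=-13/40 w_R=0
asked value: -13/40

class = planetary set [G3 = 26+2·27 = 80; Willis about the carrier]
row 1 (train locked, turned with arm): all members turn x
superposition row 2 [arm held]: sun y, ring −(26/80)·y, arm 0
boundary: total ω_arm = x = 0 and total ω_sun = x + y = 1  ⇒  y = 1, x = 0
row 2 ring = −(26/80)·1 = -13/40
totals (row 1 + row 2): sun 0 + 1 = 1, ring 0 + (-13/40) = -13/40, arm 0 + 0 = 0
asked cell (row2, ring) = -13/40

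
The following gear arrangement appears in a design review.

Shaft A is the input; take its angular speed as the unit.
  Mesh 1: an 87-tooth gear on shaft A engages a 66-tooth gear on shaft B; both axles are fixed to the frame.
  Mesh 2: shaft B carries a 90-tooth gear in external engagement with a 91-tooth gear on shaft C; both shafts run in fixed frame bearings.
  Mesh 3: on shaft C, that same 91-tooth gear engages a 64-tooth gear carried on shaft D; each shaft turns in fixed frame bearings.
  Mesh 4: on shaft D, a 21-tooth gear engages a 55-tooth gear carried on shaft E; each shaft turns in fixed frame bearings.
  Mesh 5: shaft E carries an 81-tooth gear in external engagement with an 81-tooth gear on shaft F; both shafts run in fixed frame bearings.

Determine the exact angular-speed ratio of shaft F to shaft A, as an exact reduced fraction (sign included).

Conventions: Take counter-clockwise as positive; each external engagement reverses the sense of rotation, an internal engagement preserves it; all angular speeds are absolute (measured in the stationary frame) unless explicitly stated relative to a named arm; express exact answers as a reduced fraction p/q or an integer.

class = fixed-axis compound train [5 meshes; 5 ratios multiply, 5 sense flips]
mesh 1 [87T→66T]: running ratio 29/22, sense −
mesh 2 [90T→91T]: running ratio 1305/1001, sense +
mesh 3 [91T→64T]: running ratio 1305/704, sense −
mesh 4 [21T→55T]: running ratio 5481/7744, sense +
mesh 5 [81T→81T]: running ratio 5481/7744, sense −
ω_out/ω_in = -5481/7744

-5481/7744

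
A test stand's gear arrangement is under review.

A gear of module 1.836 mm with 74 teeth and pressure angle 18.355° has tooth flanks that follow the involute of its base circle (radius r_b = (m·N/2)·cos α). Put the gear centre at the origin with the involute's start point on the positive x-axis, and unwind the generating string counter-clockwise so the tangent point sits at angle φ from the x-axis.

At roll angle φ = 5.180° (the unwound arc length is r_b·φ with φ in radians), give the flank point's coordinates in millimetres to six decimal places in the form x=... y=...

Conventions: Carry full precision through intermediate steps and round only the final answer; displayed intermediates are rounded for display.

single-mesh involute tooth geometry (74T wheel at module 1.836)
pitch radius r_p = m·N/2 = 1.836·74/2 = 67.932000
base radius r_b = r_p·cos α = 67.932000·cos 18.355° = 64.475866
roll angle φ = 5.180° = 0.09040806 rad
x = r_b·(cos φ + φ·sin φ) = 64.738829
y = r_b·(sin φ − φ·cos φ) = 0.015869

x=64.738829 y=0.015869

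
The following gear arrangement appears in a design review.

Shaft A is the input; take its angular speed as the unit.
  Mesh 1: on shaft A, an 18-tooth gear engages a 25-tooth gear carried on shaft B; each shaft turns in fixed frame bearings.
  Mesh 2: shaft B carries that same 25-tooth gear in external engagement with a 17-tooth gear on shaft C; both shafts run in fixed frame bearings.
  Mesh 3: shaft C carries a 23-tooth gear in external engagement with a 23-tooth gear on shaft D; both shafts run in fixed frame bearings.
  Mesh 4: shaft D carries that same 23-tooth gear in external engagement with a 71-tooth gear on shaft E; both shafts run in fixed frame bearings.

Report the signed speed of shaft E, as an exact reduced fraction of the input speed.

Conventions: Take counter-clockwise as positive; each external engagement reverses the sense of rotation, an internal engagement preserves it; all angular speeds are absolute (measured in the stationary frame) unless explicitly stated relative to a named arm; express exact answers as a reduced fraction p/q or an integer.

414/1207

4-mesh fixed-axis compound train (all bearings frame-fixed)
mesh 1 [18T→25T]: |ω|/ω_in = 1×18/25 = 18/25, sense flips to −
mesh 2 [25T→17T]: |ω|/ω_in = (18/25)×25/17 = 18/17, sense flips to +
mesh 3 [23T→23T]: |ω|/ω_in = (18/17)×23/23 = 18/17, sense flips to −
mesh 4 [23T→71T]: |ω|/ω_in = (18/17)×23/71 = 414/1207, sense flips to +
signed output speed (× input speed) = 414/1207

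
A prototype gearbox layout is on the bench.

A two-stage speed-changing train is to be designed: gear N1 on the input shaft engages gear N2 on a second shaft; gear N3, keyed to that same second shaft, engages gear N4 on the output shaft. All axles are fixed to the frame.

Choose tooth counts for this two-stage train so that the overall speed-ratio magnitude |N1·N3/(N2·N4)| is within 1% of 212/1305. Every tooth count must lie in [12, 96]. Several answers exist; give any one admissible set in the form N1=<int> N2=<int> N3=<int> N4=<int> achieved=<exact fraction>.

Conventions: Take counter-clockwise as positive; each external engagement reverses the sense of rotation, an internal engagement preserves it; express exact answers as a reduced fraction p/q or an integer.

N1=12 N2=45 N3=53 N4=87 achieved=212/1305

2-stage fixed-axis compound train for ratio 212/1305
target = 212/1305 in lowest terms: an exact hit needs N1·N3 = k·212 and N2·N4 = k·1305 for one integer k, every count in [12, 96]; additionally prefer no 1:1 stage (N1 ≠ N2, N3 ≠ N4)
k = 1…2: no 1:1-free in-range split of k·212 and k·1305 into factor pairs; take k = 3
k = 3: N1·N3 = 636 = 12·53, N2·N4 = 3915 = 45·87
achieved = 12·53/(45·87) = 212/1305; |achieved − target| = 0 ≤ 53/32625 ✓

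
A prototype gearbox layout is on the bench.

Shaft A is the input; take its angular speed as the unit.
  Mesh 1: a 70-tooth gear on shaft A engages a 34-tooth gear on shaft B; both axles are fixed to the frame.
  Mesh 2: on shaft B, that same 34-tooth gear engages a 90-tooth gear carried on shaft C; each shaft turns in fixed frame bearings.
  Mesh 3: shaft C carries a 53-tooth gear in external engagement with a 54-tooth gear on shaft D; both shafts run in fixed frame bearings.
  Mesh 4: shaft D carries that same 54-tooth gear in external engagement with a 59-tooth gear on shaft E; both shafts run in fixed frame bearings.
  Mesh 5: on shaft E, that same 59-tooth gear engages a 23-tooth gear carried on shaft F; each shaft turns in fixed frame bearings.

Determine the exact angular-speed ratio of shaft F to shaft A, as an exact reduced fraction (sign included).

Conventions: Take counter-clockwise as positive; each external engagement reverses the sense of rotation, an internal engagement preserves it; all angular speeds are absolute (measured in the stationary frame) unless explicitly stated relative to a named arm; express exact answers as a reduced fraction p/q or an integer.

class = fixed-axis compound train [5 meshes; 5 ratios multiply, 5 sense flips]
mesh 1 [70T→34T]: running ratio 35/17, sense −
mesh 2 [34T→90T]: running ratio 7/9, sense +
mesh 3 [53T→54T]: running ratio 371/486, sense −
mesh 4 [54T→59T]: running ratio 371/531, sense +
mesh 5 [59T→23T]: running ratio 371/207, sense −
ω_out/ω_in = -371/207

-371/207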